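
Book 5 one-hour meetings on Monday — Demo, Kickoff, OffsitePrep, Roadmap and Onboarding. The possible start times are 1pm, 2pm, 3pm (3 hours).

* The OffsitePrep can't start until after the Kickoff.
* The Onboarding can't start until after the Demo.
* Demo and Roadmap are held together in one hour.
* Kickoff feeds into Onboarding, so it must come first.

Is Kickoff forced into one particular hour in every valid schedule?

No

Kickoff can be 1pm (e.g. OffsitePrep in 2pm; Kickoff in 1pm; Demo in 1pm; Onboarding in 2pm; Roadmap in 1pm) or 2pm (e.g. Demo in 1pm, OffsitePrep in 3pm, Kickoff in 2pm, Onboarding in 3pm, Roadmap in 1pm).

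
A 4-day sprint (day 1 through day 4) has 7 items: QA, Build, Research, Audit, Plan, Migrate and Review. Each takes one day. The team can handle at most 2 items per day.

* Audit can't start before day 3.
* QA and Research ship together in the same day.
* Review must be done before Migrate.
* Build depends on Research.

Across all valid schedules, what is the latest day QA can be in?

QA must be in the same day as Research, which can't be after day 3, so QA is at most day 3.
QA at day 3 is achievable: QA in day 3, Build in day 4, Plan in day 1, Migrate in day 2, Research in day 3, Review in day 1, Audit in day 4.

day 3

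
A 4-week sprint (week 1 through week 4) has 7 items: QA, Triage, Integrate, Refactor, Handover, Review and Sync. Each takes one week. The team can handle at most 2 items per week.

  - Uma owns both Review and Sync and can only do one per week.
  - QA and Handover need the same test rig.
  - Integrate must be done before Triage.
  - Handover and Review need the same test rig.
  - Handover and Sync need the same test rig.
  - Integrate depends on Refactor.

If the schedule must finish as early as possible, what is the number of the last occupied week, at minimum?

The precedence chain requires at least 3 distinct weeks.
With at most 2 per week and 7 work items, at least 4 weeks are needed.
4 works (last occupied week: week 4): for example Review in week 3; Triage in week 3; Integrate in week 2; Refactor in week 1; Sync in week 4; Handover in week 2; QA in week 1.

week 4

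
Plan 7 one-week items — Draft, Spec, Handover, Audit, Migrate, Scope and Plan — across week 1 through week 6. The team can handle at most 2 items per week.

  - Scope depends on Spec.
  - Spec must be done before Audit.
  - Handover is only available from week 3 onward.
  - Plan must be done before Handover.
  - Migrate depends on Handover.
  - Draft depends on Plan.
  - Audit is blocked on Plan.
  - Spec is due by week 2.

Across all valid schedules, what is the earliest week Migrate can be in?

week 4

Precedence pushes Migrate to at least week 4.
Migrate at week 4 is achievable: Spec -> week 1, Plan -> week 1, Handover -> week 3, Migrate -> week 4, Audit -> week 2, Scope -> week 3, Draft -> week 2.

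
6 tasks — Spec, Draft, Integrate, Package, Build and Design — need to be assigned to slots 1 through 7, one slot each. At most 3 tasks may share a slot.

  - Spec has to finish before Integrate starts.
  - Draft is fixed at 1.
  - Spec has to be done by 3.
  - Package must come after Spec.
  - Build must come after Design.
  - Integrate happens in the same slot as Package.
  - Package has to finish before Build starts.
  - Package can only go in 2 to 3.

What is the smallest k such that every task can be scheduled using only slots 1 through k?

3 slots

The precedence chain requires at least 3 distinct slots.
With at most 3 per slot and 6 tasks, at least 2 slots are needed.
3 works (last occupied slot: 3): for example Draft=1; Spec=1; Design=1; Build=3; Package=2; Integrate=2.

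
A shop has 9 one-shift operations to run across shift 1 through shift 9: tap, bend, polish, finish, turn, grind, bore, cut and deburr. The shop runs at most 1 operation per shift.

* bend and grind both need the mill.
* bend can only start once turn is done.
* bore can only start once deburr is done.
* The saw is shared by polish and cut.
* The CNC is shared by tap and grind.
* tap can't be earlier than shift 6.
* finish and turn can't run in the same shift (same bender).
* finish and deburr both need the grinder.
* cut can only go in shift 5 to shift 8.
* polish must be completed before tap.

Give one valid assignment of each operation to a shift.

tap in shift 6, finish in shift 8, polish in shift 3, cut in shift 5, grind in shift 9, turn in shift 1, bore in shift 7, bend in shift 2, deburr in shift 4

Checking: deburr(shift 4) before bore(shift 7); polish(shift 3) before tap(shift 6); turn(shift 1) before bend(shift 2); tap(shift 6) != grind(shift 9); bend(shift 2) != grind(shift 9); finish(shift 8) != deburr(shift 4); finish(shift 8) != turn(shift 1); polish(shift 3) != cut(shift 5); cut=shift 5 in [shift 5,shift 8]; tap=shift 6 in [shift 6,shift 9]; max 1 per shift (cap 1).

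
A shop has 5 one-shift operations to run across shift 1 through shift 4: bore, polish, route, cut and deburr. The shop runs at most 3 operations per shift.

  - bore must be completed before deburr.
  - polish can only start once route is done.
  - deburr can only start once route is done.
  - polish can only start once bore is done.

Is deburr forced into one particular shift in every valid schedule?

deburr can be shift 2 (e.g. route=shift 1, deburr=shift 2, cut=shift 1, bore=shift 1, polish=shift 2) or shift 3 (e.g. cut in shift 1; bore in shift 1; deburr in shift 3; route in shift 1; polish in shift 2).

No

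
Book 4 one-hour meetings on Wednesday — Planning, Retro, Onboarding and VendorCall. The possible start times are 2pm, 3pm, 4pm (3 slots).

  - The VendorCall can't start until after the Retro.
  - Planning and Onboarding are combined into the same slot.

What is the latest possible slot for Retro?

Downstream work caps Retro at 3pm.
Retro at 3pm is achievable: Retro=3pm, Planning=2pm, VendorCall=4pm, Onboarding=2pm.

3pm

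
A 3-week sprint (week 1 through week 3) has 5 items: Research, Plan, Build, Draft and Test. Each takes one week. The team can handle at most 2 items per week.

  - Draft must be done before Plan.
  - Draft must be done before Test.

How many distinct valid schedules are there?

21

Splitting on Research: it can be week 1 (8), week 2 (7), week 3 (6). Listing each branch's schedules as (Plan, Build, Draft, Test) by week number:
Research=week 1: (2,2,1,3) (2,3,1,2) (2,3,1,3) (3,1,2,3) (3,2,1,2) (3,2,1,3) (3,2,2,3) (3,3,1,2) — 8.
Research=week 2: (2,1,1,3) (2,3,1,3) (3,1,1,2) (3,1,1,3) (3,1,2,3) (3,2,1,3) (3,3,1,2) — 7.
Research=week 3: (2,1,1,2) (2,1,1,3) (2,2,1,3) (2,3,1,2) (3,1,1,2) (3,2,1,2) — 6.
Summing: 8 + 7 + 6 = 21.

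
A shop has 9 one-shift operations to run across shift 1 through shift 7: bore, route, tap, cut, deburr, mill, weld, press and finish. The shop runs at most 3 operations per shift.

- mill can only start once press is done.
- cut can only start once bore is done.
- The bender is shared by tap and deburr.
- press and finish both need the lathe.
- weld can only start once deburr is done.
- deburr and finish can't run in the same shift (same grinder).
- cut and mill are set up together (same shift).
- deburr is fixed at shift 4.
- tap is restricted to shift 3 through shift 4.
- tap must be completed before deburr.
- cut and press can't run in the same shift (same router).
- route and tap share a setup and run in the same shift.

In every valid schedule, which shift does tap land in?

shift 3

tap's window is shift 3–shift 4.
deburr is fixed at shift 4, and tap can't share a shift with deburr.
So tap must be shift 3.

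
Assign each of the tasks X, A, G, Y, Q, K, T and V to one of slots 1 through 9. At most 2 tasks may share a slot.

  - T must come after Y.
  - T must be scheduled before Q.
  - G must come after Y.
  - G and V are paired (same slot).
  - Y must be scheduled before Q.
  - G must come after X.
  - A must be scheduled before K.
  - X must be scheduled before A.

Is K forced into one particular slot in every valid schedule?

No

K can be 3 (e.g. Q -> 3, V -> 4, Y -> 1, G -> 4, T -> 2, X -> 1, K -> 3, A -> 2) or 4 (e.g. T=2, G=3, V=3, A=2, Q=4, Y=1, X=1, K=4).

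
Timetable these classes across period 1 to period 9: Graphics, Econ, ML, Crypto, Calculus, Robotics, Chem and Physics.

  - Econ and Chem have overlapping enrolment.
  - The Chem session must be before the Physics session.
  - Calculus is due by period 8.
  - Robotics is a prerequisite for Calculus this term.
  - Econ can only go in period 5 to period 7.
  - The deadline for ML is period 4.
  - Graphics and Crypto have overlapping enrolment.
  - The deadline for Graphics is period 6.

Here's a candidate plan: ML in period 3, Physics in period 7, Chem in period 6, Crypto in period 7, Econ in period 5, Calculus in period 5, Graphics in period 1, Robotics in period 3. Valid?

Calculus is due by period 8 — holds.
Econ can only go in period 5 to period 7 — holds.
The Chem session must be before the Physics session — holds.
Robotics is a prerequisite for Calculus this term — holds.
Econ and Chem have overlapping enrolment — holds.
Graphics and Crypto have overlapping enrolment — holds.
The deadline for Graphics is period 6 — holds.
The deadline for ML is period 4 — holds.

Yes, all constraints hold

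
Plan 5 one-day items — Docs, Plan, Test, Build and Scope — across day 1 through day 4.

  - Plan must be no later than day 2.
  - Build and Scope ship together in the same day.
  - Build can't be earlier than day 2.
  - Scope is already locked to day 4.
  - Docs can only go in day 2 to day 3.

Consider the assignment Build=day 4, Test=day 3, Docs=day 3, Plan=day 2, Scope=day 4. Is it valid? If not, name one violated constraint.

Scope is already locked to day 4 — holds.
Build and Scope ship together in the same day — holds.
Build can't be earlier than day 2 — holds.
Plan must be no later than day 2 — holds.
Docs can only go in day 2 to day 3 — holds.

Yes, all constraints hold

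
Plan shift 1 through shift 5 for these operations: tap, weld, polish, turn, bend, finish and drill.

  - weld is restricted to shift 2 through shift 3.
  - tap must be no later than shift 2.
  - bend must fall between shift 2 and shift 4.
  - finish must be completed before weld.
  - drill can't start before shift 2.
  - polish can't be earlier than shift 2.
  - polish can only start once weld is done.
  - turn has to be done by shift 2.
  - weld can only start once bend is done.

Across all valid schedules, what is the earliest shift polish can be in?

Polish is available from shift 2; precedence pushes polish to at least shift 4.
polish at shift 4 is achievable: drill -> shift 2, weld -> shift 3, turn -> shift 1, polish -> shift 4, tap -> shift 1, finish -> shift 1, bend -> shift 2.

shift 4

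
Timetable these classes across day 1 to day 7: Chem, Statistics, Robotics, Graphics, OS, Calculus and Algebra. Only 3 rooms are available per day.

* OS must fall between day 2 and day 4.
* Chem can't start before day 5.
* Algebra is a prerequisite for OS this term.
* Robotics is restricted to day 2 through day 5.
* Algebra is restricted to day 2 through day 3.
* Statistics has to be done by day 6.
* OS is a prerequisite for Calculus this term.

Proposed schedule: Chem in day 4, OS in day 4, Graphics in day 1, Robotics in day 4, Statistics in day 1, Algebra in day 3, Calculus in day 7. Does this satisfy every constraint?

Chem can't start before day 5 — violated.
Statistics has to be done by day 6 — holds.
Robotics is restricted to day 2 through day 5 — holds.
Algebra is a prerequisite for OS this term — holds.
Only 3 rooms are available per day — holds.
OS must fall between day 2 and day 4 — holds.
Algebra is restricted to day 2 through day 3 — holds.
OS is a prerequisite for Calculus this term — holds.

Invalid. Chem can't start before day 5.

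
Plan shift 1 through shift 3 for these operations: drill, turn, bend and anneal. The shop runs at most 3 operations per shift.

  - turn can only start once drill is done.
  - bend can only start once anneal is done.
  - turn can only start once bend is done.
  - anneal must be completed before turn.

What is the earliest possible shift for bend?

shift 2

Precedence pushes bend to at least shift 2; downstream work caps bend at shift 2.
bend at shift 2 is achievable: bend in shift 2, turn in shift 3, anneal in shift 1, drill in shift 1.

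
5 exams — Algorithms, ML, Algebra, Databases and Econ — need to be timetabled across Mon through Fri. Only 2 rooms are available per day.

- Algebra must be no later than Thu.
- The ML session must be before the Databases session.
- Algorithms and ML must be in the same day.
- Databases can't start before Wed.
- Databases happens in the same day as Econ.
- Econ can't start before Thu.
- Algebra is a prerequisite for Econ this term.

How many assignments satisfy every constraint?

Splitting on Algorithms: it can be Mon (5), Tue (5), Wed (5), Thu (3). Listing each branch's schedules as (ML, Algebra, Databases, Econ):
Algorithms=Mon: (Mon,Tue,Thu,Thu) (Mon,Tue,Fri,Fri) (Mon,Wed,Thu,Thu) (Mon,Wed,Fri,Fri) (Mon,Thu,Fri,Fri) — 5.
Algorithms=Tue: (Tue,Mon,Thu,Thu) (Tue,Mon,Fri,Fri) (Tue,Wed,Thu,Thu) (Tue,Wed,Fri,Fri) (Tue,Thu,Fri,Fri) — 5.
Algorithms=Wed: (Wed,Mon,Thu,Thu) (Wed,Mon,Fri,Fri) (Wed,Tue,Thu,Thu) (Wed,Tue,Fri,Fri) (Wed,Thu,Fri,Fri) — 5.
Algorithms=Thu: (Thu,Mon,Fri,Fri) (Thu,Tue,Fri,Fri) (Thu,Wed,Fri,Fri) — 3.
Summing: 5 + 5 + 5 + 3 = 18.

18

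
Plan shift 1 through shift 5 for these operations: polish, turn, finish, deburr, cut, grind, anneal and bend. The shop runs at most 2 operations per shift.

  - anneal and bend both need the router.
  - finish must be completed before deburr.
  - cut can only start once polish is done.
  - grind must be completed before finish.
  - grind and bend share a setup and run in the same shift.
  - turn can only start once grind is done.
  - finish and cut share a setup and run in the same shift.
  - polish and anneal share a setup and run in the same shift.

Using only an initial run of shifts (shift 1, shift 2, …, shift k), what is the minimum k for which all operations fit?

The precedence chain requires at least 3 distinct shifts.
With at most 2 per shift and 8 operations, at least 4 shifts are needed.
4 works (last occupied shift: shift 4): for example anneal=shift 2; grind=shift 1; turn=shift 4; cut=shift 3; deburr=shift 4; finish=shift 3; polish=shift 2; bend=shift 1.

4 shifts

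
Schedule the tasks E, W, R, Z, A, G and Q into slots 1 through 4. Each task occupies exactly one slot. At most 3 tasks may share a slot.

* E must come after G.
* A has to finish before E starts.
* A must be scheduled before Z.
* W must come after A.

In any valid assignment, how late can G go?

3

Downstream work caps G at 3.
G at 3 is achievable: Q -> 1; Z -> 2; R -> 1; A -> 1; E -> 4; W -> 2; G -> 3.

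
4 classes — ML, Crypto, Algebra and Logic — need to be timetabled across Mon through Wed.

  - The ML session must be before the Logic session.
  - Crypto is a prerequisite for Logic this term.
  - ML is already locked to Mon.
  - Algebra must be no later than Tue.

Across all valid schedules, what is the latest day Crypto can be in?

Tue

Downstream work caps Crypto at Tue.
Crypto at Tue is achievable: Algebra in Mon, Crypto in Tue, Logic in Wed, ML in Mon.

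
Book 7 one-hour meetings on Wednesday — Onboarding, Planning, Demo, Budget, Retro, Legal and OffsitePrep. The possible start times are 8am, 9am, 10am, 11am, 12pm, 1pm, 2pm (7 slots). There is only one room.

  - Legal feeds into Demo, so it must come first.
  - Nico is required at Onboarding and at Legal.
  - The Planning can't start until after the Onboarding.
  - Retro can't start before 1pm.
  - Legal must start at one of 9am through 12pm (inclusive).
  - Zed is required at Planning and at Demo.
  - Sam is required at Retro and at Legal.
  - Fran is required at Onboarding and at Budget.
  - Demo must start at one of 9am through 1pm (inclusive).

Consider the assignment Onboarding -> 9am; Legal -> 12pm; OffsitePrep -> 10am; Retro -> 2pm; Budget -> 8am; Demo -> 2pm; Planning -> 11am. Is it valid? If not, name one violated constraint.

Invalid. Demo must start at one of 9am through 1pm (inclusive).

There is only one room — violated.
Nico is required at Onboarding and at Legal — holds.
Zed is required at Planning and at Demo — holds.
Legal must start at one of 9am through 12pm (inclusive) — holds.
Retro can't start before 1pm — holds.
Fran is required at Onboarding and at Budget — holds.
The Planning can't start until after the Onboarding — holds.
Legal feeds into Demo, so it must come first — holds.
Demo must start at one of 9am through 1pm (inclusive) — violated.
Sam is required at Retro and at Legal — holds.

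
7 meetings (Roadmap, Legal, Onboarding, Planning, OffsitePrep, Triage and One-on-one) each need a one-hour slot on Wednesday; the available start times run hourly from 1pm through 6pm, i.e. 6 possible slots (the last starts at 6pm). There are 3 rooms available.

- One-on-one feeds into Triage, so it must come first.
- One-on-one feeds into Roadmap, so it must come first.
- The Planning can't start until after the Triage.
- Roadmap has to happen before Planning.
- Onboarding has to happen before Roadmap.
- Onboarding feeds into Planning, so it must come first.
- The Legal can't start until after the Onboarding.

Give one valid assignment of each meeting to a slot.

One-on-one=1pm; Legal=2pm; Onboarding=1pm; Roadmap=2pm; Planning=3pm; Triage=2pm; OffsitePrep=1pm

Checking: Onboarding(1pm) before Legal(2pm); Triage(2pm) before Planning(3pm); One-on-one(1pm) before Triage(2pm); One-on-one(1pm) before Roadmap(2pm); Onboarding(1pm) before Roadmap(2pm); Onboarding(1pm) before Planning(3pm); Roadmap(2pm) before Planning(3pm); max 3 per slot (cap 3).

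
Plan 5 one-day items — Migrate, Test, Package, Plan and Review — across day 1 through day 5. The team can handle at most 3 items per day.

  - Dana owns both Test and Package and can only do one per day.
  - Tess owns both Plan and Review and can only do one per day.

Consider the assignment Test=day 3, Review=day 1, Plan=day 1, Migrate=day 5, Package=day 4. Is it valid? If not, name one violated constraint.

No — it violates: Tess owns both Plan and Review and can only do one per day

The team can handle at most 3 items per day — holds.
Tess owns both Plan and Review and can only do one per day — violated.
Dana owns both Test and Package and can only do one per day — holds.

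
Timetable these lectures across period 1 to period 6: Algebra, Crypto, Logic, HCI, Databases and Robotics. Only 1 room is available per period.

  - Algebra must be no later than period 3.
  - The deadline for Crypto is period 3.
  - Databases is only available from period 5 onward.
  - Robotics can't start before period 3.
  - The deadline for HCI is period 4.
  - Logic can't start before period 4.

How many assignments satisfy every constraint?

Splitting on Algebra: it can be period 1 (10), period 2 (10), period 3 (8). Listing each branch's schedules as (Crypto, Logic, HCI, Databases, Robotics) by period number:
Algebra=period 1: (2,4,3,5,6) (2,4,3,6,5) (2,5,3,6,4) (2,5,4,6,3) (2,6,3,5,4) (2,6,4,5,3) (3,4,2,5,6) (3,4,2,6,5) (3,5,2,6,4) (3,6,2,5,4) — 10.
Algebra=period 2: (1,4,3,5,6) (1,4,3,6,5) (1,5,3,6,4) (1,5,4,6,3) (1,6,3,5,4) (1,6,4,5,3) (3,4,1,5,6) (3,4,1,6,5) (3,5,1,6,4) (3,6,1,5,4) — 10.
Algebra=period 3: (1,4,2,5,6) (1,4,2,6,5) (1,5,2,6,4) (1,6,2,5,4) (2,4,1,5,6) (2,4,1,6,5) (2,5,1,6,4) (2,6,1,5,4) — 8.
Summing: 10 + 10 + 8 = 28.

28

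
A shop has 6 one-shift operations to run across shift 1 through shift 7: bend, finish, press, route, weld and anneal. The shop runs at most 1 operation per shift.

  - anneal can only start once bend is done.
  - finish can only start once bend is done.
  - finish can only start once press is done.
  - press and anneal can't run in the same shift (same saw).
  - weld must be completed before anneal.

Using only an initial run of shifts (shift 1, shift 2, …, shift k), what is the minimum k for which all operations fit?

6 shifts

The precedence chain requires at least 2 distinct shifts.
With at most 1 per shift and 6 operations, at least 6 shifts are needed.
6 works (last occupied shift: shift 6): for example route -> shift 6, bend -> shift 1, finish -> shift 3, press -> shift 2, weld -> shift 4, anneal -> shift 5.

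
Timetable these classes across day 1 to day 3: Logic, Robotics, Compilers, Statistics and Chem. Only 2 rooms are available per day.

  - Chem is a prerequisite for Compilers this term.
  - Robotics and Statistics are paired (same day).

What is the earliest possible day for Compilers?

Precedence pushes Compilers to at least day 2.
Compilers at day 2 is achievable: Chem in day 1, Statistics in day 3, Logic in day 1, Robotics in day 3, Compilers in day 2.

day 2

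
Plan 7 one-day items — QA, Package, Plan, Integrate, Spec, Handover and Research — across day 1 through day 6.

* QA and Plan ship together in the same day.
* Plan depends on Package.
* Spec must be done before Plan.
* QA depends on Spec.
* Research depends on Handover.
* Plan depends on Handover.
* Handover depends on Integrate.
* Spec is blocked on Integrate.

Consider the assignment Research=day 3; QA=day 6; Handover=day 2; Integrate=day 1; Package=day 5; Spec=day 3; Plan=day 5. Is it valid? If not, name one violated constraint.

No. QA and Plan ship together in the same day is not satisfied.

QA and Plan ship together in the same day — violated.
Plan depends on Handover — holds.
Spec is blocked on Integrate — holds.
Spec must be done before Plan — holds.
Research depends on Handover — holds.
Handover depends on Integrate — holds.
QA depends on Spec — holds.
Plan depends on Package — violated.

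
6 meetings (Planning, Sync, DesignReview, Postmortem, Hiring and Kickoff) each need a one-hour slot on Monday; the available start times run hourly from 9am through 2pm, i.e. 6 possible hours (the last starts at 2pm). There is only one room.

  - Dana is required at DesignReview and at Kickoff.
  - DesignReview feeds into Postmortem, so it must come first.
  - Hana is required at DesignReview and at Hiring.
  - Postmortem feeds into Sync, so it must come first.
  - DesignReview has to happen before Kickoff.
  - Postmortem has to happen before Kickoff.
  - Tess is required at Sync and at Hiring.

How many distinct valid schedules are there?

60

Splitting on Sync: it can be 11am (6), 12pm (14), 1pm (20), 2pm (20). Listing each branch's schedules as (Planning, DesignReview, Postmortem, Hiring, Kickoff):
Sync=11am: (12pm,9am,10am,1pm,2pm) (12pm,9am,10am,2pm,1pm) (1pm,9am,10am,12pm,2pm) (1pm,9am,10am,2pm,12pm) (2pm,9am,10am,12pm,1pm) (2pm,9am,10am,1pm,12pm) — 6.
Sync=12pm: (9am,10am,11am,1pm,2pm) (9am,10am,11am,2pm,1pm) (10am,9am,11am,1pm,2pm) (10am,9am,11am,2pm,1pm) (11am,9am,10am,1pm,2pm) (11am,9am,10am,2pm,1pm) (1pm,9am,10am,11am,2pm) (1pm,9am,10am,2pm,11am) (1pm,9am,11am,10am,2pm) (1pm,10am,11am,9am,2pm) (2pm,9am,10am,11am,1pm) (2pm,9am,10am,1pm,11am) (2pm,9am,11am,10am,1pm) (2pm,10am,11am,9am,1pm) — 14.
Sync=1pm: (9am,10am,11am,12pm,2pm) (9am,10am,11am,2pm,12pm) (9am,10am,12pm,11am,2pm) (9am,11am,12pm,10am,2pm) (10am,9am,11am,12pm,2pm) (10am,9am,11am,2pm,12pm) (10am,9am,12pm,11am,2pm) (10am,11am,12pm,9am,2pm) (11am,9am,10am,12pm,2pm) (11am,9am,10am,2pm,12pm) (11am,9am,12pm,10am,2pm) (11am,10am,12pm,9am,2pm) (12pm,9am,10am,11am,2pm) (12pm,9am,10am,2pm,11am) (12pm,9am,11am,10am,2pm) (12pm,10am,11am,9am,2pm) (2pm,9am,10am,11am,12pm) (2pm,9am,10am,12pm,11am) (2pm,9am,11am,10am,12pm) (2pm,10am,11am,9am,12pm) — 20.
Sync=2pm: (9am,10am,11am,12pm,1pm) (9am,10am,11am,1pm,12pm) (9am,10am,12pm,11am,1pm) (9am,11am,12pm,10am,1pm) (10am,9am,11am,12pm,1pm) (10am,9am,11am,1pm,12pm) (10am,9am,12pm,11am,1pm) (10am,11am,12pm,9am,1pm) (11am,9am,10am,12pm,1pm) (11am,9am,10am,1pm,12pm) (11am,9am,12pm,10am,1pm) (11am,10am,12pm,9am,1pm) (12pm,9am,10am,11am,1pm) (12pm,9am,10am,1pm,11am) (12pm,9am,11am,10am,1pm) (12pm,10am,11am,9am,1pm) (1pm,9am,10am,11am,12pm) (1pm,9am,10am,12pm,11am) (1pm,9am,11am,10am,12pm) (1pm,10am,11am,9am,12pm) — 20.
Summing: 6 + 14 + 20 + 20 = 60.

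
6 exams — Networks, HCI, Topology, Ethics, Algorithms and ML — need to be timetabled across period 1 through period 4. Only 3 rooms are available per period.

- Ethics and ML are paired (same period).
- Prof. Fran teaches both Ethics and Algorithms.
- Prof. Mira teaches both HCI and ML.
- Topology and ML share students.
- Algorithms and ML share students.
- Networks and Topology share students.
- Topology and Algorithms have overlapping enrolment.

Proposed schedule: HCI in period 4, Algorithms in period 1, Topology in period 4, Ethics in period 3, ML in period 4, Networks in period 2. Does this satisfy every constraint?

No. Topology and ML share students is not satisfied.

Networks and Topology share students — holds.
Topology and Algorithms have overlapping enrolment — holds.
Prof. Fran teaches both Ethics and Algorithms — holds.
Ethics and ML are paired (same period) — violated.
Algorithms and ML share students — holds.
Topology and ML share students — violated.
Only 3 rooms are available per period — holds.
Prof. Mira teaches both HCI and ML — violated.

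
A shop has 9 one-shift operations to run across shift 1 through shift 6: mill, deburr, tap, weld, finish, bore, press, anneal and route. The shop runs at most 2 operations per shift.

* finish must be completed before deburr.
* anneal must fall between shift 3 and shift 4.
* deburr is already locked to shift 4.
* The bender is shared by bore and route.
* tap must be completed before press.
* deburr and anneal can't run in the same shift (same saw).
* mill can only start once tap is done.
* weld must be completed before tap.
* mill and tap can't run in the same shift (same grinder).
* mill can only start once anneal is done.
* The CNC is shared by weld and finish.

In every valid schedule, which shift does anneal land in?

anneal's window is shift 3–shift 4.
deburr is fixed at shift 4, and anneal can't share a shift with deburr.
So anneal must be shift 3.

shift 3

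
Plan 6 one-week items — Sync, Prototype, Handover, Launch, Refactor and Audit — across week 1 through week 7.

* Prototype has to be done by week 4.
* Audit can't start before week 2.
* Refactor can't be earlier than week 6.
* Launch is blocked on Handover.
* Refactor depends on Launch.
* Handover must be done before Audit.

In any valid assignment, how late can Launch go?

Precedence pushes Launch to at least week 2; downstream work caps Launch at week 6.
Launch at week 6 is achievable: Audit -> week 2; Sync -> week 1; Refactor -> week 7; Prototype -> week 1; Handover -> week 1; Launch -> week 6.

week 6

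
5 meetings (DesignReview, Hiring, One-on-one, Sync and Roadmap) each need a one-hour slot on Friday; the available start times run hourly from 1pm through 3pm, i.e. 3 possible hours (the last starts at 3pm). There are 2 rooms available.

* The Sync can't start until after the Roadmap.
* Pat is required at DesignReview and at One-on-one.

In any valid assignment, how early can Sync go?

Precedence pushes Sync to at least 2pm.
Sync at 2pm is achievable: DesignReview -> 1pm; Roadmap -> 1pm; Sync -> 2pm; Hiring -> 2pm; One-on-one -> 3pm.

2pm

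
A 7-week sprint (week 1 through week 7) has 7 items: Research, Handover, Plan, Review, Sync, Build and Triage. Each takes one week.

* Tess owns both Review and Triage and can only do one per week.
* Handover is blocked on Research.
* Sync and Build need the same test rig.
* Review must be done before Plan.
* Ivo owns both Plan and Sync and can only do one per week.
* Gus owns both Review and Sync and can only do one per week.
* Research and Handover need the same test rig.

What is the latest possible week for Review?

week 6

Downstream work caps Review at week 6.
Review at week 6 is achievable: Build=week 2, Triage=week 1, Review=week 6, Handover=week 2, Plan=week 7, Sync=week 1, Research=week 1.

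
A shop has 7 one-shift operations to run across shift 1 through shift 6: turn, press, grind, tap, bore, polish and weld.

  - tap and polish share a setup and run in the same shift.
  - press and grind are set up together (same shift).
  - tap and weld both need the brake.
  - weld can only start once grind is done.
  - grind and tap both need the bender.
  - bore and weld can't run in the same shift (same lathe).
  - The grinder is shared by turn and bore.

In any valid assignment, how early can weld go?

shift 2

Precedence pushes weld to at least shift 2.
weld at shift 2 is achievable: turn in shift 1, grind in shift 1, bore in shift 3, press in shift 1, polish in shift 3, weld in shift 2, tap in shift 3.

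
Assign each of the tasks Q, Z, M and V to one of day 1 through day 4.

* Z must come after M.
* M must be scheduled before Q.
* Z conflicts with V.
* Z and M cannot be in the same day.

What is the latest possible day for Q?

day 4

Precedence pushes Q to at least day 2.
Q at day 4 is achievable: Z -> day 2, M -> day 1, V -> day 1, Q -> day 4.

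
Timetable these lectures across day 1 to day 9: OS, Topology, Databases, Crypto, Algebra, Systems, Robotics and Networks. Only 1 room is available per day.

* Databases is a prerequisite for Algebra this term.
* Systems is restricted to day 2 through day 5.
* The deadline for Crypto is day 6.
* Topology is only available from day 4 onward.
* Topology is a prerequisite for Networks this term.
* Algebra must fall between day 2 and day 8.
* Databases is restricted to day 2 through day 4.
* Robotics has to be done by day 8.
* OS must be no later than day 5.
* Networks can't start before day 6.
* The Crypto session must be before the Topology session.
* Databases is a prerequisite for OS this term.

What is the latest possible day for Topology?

day 8

Topology is available from day 4; downstream work caps Topology at day 8.
Topology at day 8 is achievable: Systems in day 3, Topology in day 8, OS in day 4, Robotics in day 6, Networks in day 9, Algebra in day 5, Crypto in day 1, Databases in day 2.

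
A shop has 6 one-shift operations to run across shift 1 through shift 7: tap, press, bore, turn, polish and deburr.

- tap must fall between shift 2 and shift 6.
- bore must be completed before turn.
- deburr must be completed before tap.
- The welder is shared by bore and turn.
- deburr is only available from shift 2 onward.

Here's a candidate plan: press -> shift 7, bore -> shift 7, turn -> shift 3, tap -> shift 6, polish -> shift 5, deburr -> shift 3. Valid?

deburr must be completed before tap — holds.
deburr is only available from shift 2 onward — holds.
tap must fall between shift 2 and shift 6 — holds.
bore must be completed before turn — violated.
The welder is shared by bore and turn — holds.

No. bore must be completed before turn is not satisfied.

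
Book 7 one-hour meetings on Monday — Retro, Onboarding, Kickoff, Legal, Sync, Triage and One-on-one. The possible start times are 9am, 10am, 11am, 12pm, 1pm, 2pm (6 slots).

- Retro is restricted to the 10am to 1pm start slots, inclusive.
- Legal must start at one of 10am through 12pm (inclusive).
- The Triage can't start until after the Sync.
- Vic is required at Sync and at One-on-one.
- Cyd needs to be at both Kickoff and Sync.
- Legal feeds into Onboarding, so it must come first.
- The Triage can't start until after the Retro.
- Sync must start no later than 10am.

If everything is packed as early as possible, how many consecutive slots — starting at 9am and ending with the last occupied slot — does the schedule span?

3

The precedence chain requires at least 2 distinct slots.
Propagating the time windows through the other constraints, Onboarding can't land before 11am — that is slot 3 counting from 9am — so the schedule must run through at least 3 slots.
3 works (last occupied slot: 11am): for example Retro -> 10am, Sync -> 9am, One-on-one -> 10am, Legal -> 10am, Triage -> 11am, Onboarding -> 11am, Kickoff -> 10am.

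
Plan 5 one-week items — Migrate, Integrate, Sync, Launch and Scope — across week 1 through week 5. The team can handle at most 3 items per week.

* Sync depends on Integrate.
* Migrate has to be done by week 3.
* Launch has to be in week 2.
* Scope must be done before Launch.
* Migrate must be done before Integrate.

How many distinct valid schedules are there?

Splitting on Migrate: it can be week 1 (6), week 2 (3), week 3 (1). Listing each branch's schedules as (Integrate, Sync, Launch, Scope) by week number:
Migrate=week 1: (2,3,2,1) (2,4,2,1) (2,5,2,1) (3,4,2,1) (3,5,2,1) (4,5,2,1) — 6.
Migrate=week 2: (3,4,2,1) (3,5,2,1) (4,5,2,1) — 3.
Migrate=week 3: (4,5,2,1) — 1.
Summing: 6 + 3 + 1 = 10.

10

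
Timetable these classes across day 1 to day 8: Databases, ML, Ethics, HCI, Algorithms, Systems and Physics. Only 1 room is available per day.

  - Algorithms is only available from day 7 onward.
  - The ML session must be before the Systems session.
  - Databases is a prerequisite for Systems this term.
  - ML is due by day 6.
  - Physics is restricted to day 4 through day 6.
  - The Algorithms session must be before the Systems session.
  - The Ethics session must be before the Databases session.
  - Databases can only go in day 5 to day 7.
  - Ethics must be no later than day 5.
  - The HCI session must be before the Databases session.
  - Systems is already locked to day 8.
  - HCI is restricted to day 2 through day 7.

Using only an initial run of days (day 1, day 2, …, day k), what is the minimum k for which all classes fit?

8 days

The precedence chain requires at least 3 distinct days.
With at most 1 per day and 7 classes, at least 7 days are needed.
Systems can't be placed before day 8, so the schedule must run through at least day 8.
8 works (last occupied day: day 8): for example ML in day 2; Systems in day 8; Physics in day 4; Algorithms in day 7; Databases in day 5; HCI in day 3; Ethics in day 1.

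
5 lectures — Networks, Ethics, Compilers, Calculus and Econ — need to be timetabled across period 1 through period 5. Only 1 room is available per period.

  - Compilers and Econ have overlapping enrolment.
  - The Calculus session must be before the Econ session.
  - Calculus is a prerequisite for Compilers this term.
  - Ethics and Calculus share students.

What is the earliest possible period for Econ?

period 2

Precedence pushes Econ to at least period 2.
Econ at period 2 is achievable: Calculus in period 1; Compilers in period 3; Networks in period 4; Ethics in period 5; Econ in period 2.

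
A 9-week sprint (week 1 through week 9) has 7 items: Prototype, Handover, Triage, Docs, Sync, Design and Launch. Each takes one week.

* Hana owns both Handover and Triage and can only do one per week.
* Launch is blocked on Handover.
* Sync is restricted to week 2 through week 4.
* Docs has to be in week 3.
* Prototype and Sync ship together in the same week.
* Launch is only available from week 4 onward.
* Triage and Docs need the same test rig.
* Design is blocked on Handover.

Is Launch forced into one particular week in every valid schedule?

Launch can be week 4 (e.g. Docs=week 3, Prototype=week 2, Launch=week 4, Triage=week 2, Design=week 2, Handover=week 1, Sync=week 2) or week 5 (e.g. Handover -> week 1; Triage -> week 2; Docs -> week 3; Sync -> week 2; Prototype -> week 2; Launch -> week 5; Design -> week 2).

No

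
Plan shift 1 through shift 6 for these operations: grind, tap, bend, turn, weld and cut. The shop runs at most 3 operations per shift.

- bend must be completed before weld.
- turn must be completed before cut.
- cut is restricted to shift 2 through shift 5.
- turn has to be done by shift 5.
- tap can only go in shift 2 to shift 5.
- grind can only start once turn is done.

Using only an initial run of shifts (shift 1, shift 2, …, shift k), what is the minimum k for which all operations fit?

The precedence chain requires at least 2 distinct shifts.
With at most 3 per shift and 6 operations, at least 2 shifts are needed.
Could 2 shifts be enough, i.e. nothing placed later than shift 2? No: tap's window within 2 shifts is {shift 2}; turn's window within 2 shifts is {shift 1, shift 2}; cut's window within 2 shifts is {shift 2}; turn must come before cut (at shift 2 or earlier) → {shift 1}; weld must come after bend (at shift 1 or later) → {shift 2}; grind must come after turn (at shift 1 or later) → {shift 2}; that puts grind, tap, weld and cut all in shift 2 — more than 3 per shift.
So 2 shifts is not enough.
3 works (last occupied shift: shift 3): for example weld=shift 3; tap=shift 2; bend=shift 1; turn=shift 1; grind=shift 2; cut=shift 2.

3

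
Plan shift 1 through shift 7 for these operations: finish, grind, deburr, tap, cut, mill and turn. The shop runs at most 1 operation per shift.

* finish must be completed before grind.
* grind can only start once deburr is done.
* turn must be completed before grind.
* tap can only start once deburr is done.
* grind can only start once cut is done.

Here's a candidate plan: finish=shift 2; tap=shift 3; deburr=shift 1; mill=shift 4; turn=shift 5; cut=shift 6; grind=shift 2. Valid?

finish must be completed before grind — violated.
turn must be completed before grind — violated.
tap can only start once deburr is done — holds.
grind can only start once cut is done — violated.
The shop runs at most 1 operation per shift — violated.
grind can only start once deburr is done — holds.

Invalid. The shop runs at most 1 operation per shift.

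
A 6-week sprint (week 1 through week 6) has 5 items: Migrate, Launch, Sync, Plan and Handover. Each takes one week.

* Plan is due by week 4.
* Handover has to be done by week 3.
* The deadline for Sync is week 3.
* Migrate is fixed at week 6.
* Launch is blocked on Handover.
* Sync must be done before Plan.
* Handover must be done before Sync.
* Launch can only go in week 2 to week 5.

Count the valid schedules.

Splitting on Launch: it can be week 2 (3), week 3 (4), week 4 (4), week 5 (4). Listing each branch's schedules as (Migrate, Sync, Plan, Handover) by week number:
Launch=week 2: (6,2,3,1) (6,2,4,1) (6,3,4,1) — 3.
Launch=week 3: (6,2,3,1) (6,2,4,1) (6,3,4,1) (6,3,4,2) — 4.
Launch=week 4: (6,2,3,1) (6,2,4,1) (6,3,4,1) (6,3,4,2) — 4.
Launch=week 5: (6,2,3,1) (6,2,4,1) (6,3,4,1) (6,3,4,2) — 4.
Summing: 3 + 4 + 4 + 4 = 15.

15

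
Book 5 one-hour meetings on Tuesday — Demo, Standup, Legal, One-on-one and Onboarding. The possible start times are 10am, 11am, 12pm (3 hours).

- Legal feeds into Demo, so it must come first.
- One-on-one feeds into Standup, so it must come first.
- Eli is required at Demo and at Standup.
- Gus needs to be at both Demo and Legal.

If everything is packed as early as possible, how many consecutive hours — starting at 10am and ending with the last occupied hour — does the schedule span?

The precedence chain requires at least 2 distinct hours.
Could 2 hours be enough, i.e. nothing placed later than 11am? No: Standup must come after One-on-one (at 10am or later) → {11am}; Demo must come after Legal (at 10am or later) → {11am}; Standup can't share with Demo (11am) → nothing is left.
So 2 hours is not enough.
3 works (last occupied hour: 12pm): for example Onboarding -> 10am; Demo -> 11am; Standup -> 12pm; One-on-one -> 10am; Legal -> 10am.

3 hours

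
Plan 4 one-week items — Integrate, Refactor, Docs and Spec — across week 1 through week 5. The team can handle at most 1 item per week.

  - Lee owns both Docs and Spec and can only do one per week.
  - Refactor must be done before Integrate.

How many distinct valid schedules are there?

60

Splitting on Integrate: it can be week 2 (6), week 3 (12), week 4 (18), week 5 (24). Listing each branch's schedules as (Refactor, Docs, Spec) by week number:
Integrate=week 2: (1,3,4) (1,3,5) (1,4,3) (1,4,5) (1,5,3) (1,5,4) — 6.
Integrate=week 3: (1,2,4) (1,2,5) (1,4,2) (1,4,5) (1,5,2) (1,5,4) (2,1,4) (2,1,5) (2,4,1) (2,4,5) (2,5,1) (2,5,4) — 12.
Integrate=week 4: (1,2,3) (1,2,5) (1,3,2) (1,3,5) (1,5,2) (1,5,3) (2,1,3) (2,1,5) (2,3,1) (2,3,5) (2,5,1) (2,5,3) (3,1,2) (3,1,5) (3,2,1) (3,2,5) (3,5,1) (3,5,2) — 18.
Integrate=week 5: (1,2,3) (1,2,4) (1,3,2) (1,3,4) (1,4,2) (1,4,3) (2,1,3) (2,1,4) (2,3,1) (2,3,4) (2,4,1) (2,4,3) (3,1,2) (3,1,4) (3,2,1) (3,2,4) (3,4,1) (3,4,2) (4,1,2) (4,1,3) (4,2,1) (4,2,3) (4,3,1) (4,3,2) — 24.
Summing: 6 + 12 + 18 + 24 = 60.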